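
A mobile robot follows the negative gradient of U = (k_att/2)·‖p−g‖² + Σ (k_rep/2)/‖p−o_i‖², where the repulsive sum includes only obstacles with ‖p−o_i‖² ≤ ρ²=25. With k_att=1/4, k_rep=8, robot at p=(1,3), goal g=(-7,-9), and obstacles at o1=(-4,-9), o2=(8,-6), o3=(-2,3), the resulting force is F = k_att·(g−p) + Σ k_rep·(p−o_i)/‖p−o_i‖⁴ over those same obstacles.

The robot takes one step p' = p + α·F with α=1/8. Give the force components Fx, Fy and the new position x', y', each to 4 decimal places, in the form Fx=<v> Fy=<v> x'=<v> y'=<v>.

Fx=-1.7037 Fy=-3.0000 x'=0.7870 y'=2.6250

F_att = 1/4·(g−p) = 1/4·(-8,-12) = (-2.0000,-3.0000)
o1: d²=169 > ρ²=25 → inactive
o2: d²=130 > ρ²=25 → inactive
o3: d²=9 ≤ ρ²=25; F_rep = 8·(3,0)/9² = (0.2963,0.0000)
F = F_att + ΣF_rep = (-1.7037,-3.0000)
p' = p + 1/8·F = (0.7870,2.6250)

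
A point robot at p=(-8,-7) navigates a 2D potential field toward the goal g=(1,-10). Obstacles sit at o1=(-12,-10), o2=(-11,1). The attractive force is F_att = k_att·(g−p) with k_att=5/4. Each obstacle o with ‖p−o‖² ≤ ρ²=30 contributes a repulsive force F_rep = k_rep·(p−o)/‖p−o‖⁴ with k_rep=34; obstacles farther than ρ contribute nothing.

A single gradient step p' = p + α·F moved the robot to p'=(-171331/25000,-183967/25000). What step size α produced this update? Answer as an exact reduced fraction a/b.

F_att = 5/4·(g−p) = 5/4·(9,-3) = (11.2500,-3.7500)
o1: d²=25 ≤ ρ²=30; F_rep = 34·(4,3)/25² = (0.2176,0.1632)
o2: d²=73 > ρ²=30 → inactive
F = F_att + ΣF_rep = (11.4676,-3.5868)
Δp = p'−p = (1.1468,-0.3587); α = Δx/Fx = (28669/25000) / (28669/2500) = 1/10
check: Δy/Fy = (-8967/25000) / (-8967/2500) = 1/10 ✓

α = 1/10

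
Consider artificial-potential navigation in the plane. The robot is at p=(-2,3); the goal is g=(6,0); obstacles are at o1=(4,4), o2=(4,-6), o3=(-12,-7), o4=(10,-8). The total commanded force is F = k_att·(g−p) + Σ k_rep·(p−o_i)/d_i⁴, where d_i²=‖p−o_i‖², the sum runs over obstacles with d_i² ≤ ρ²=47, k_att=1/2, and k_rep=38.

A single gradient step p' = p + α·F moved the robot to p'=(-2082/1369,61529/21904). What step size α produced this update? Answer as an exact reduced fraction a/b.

F_att = 1/2·(g−p) = 1/2·(8,-3) = (4.0000,-1.5000)
o1: d²=37 ≤ ρ²=47; F_rep = 38·(-6,-1)/37² = (-0.1665,-0.0278)
o2: d²=117 > ρ²=47 → inactive
o3: d²=200 > ρ²=47 → inactive
o4: d²=265 > ρ²=47 → inactive
F = F_att + ΣF_rep = (3.8335,-1.5278)
Δp = p'−p = (0.4792,-0.1910); α = Δx/Fx = (656/1369) / (5248/1369) = 1/8
check: Δy/Fy = (-4183/21904) / (-4183/2738) = 1/8 ✓

α = 1/8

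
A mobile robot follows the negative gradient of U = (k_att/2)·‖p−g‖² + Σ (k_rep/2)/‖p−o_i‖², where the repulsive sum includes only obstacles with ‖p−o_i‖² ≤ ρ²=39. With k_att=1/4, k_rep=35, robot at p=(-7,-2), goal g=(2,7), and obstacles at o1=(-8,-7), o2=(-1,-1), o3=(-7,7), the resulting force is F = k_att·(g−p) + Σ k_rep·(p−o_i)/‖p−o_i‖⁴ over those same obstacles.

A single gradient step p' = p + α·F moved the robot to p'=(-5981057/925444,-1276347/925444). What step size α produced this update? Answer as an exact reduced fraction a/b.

α = 1/4

F_att = 1/4·(g−p) = 1/4·(9,9) = (2.2500,2.2500)
o1: d²=26 ≤ ρ²=39; F_rep = 35·(1,5)/26² = (0.0518,0.2589)
o2: d²=37 ≤ ρ²=39; F_rep = 35·(-6,-1)/37² = (-0.1534,-0.0256)
o3: d²=81 > ρ²=39 → inactive
F = F_att + ΣF_rep = (2.1484,2.4833)
Δp = p'−p = (0.5371,0.6208); α = Δx/Fx = (497051/925444) / (497051/231361) = 1/4
check: Δy/Fy = (574541/925444) / (574541/231361) = 1/4 ✓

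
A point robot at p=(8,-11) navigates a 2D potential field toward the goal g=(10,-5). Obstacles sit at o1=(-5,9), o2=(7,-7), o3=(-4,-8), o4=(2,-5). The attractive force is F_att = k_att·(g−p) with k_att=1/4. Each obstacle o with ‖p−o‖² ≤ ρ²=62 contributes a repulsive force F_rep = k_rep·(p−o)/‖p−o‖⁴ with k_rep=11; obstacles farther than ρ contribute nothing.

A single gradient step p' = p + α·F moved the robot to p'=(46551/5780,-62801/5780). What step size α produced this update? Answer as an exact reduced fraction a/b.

α = 1/10

F_att = 1/4·(g−p) = 1/4·(2,6) = (0.5000,1.5000)
o1: d²=569 > ρ²=62 → inactive
o2: d²=17 ≤ ρ²=62; F_rep = 11·(1,-4)/17² = (0.0381,-0.1522)
o3: d²=153 > ρ²=62 → inactive
o4: d²=72 > ρ²=62 → inactive
F = F_att + ΣF_rep = (0.5381,1.3478)
Δp = p'−p = (0.0538,0.1348); α = Δx/Fx = (311/5780) / (311/578) = 1/10
check: Δy/Fy = (779/5780) / (779/578) = 1/10 ✓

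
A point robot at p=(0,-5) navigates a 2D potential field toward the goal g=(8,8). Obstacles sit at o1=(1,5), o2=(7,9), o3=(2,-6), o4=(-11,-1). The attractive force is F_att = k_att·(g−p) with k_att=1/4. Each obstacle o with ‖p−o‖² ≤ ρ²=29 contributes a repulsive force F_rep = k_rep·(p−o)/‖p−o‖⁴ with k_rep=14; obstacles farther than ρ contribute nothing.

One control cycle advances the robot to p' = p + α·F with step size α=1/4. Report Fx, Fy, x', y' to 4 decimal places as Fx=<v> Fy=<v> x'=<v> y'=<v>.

F_att = 1/4·(g−p) = 1/4·(8,13) = (2.0000,3.2500)
o1: d²=101 > ρ²=29 → inactive
o2: d²=245 > ρ²=29 → inactive
o3: d²=5 ≤ ρ²=29; F_rep = 14·(-2,1)/5² = (-1.1200,0.5600)
o4: d²=137 > ρ²=29 → inactive
F = F_att + ΣF_rep = (0.8800,3.8100)
p' = p + 1/4·F = (0.2200,-4.0475)

Fx=0.8800 Fy=3.8100 x'=0.2200 y'=-4.0475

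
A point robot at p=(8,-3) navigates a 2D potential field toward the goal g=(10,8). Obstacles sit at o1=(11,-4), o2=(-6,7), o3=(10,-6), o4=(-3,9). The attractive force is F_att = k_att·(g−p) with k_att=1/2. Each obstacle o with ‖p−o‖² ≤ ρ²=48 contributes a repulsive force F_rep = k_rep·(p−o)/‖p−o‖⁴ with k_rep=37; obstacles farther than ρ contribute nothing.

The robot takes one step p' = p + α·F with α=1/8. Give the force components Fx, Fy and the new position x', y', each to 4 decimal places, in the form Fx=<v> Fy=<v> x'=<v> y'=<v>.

Fx=-0.5479 Fy=6.5268 x'=7.9315 y'=-2.1841

F_att = 1/2·(g−p) = 1/2·(2,11) = (1.0000,5.5000)
o1: d²=10 ≤ ρ²=48; F_rep = 37·(-3,1)/10² = (-1.1100,0.3700)
o2: d²=296 > ρ²=48 → inactive
o3: d²=13 ≤ ρ²=48; F_rep = 37·(-2,3)/13² = (-0.4379,0.6568)
o4: d²=265 > ρ²=48 → inactive
F = F_att + ΣF_rep = (-0.5479,6.5268)
p' = p + 1/8·F = (7.9315,-2.1841)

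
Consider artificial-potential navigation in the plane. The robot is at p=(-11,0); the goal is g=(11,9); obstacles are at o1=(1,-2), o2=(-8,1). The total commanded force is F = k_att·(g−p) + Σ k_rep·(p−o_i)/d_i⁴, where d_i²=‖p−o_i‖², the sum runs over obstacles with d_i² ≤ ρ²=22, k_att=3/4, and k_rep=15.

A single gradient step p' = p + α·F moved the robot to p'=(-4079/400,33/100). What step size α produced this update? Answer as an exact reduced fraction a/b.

α = 1/20

F_att = 3/4·(g−p) = 3/4·(22,9) = (16.5000,6.7500)
o1: d²=148 > ρ²=22 → inactive
o2: d²=10 ≤ ρ²=22; F_rep = 15·(-3,-1)/10² = (-0.4500,-0.1500)
F = F_att + ΣF_rep = (16.0500,6.6000)
Δp = p'−p = (0.8025,0.3300); α = Δx/Fx = (321/400) / (321/20) = 1/20
check: Δy/Fy = (33/100) / (33/5) = 1/20 ✓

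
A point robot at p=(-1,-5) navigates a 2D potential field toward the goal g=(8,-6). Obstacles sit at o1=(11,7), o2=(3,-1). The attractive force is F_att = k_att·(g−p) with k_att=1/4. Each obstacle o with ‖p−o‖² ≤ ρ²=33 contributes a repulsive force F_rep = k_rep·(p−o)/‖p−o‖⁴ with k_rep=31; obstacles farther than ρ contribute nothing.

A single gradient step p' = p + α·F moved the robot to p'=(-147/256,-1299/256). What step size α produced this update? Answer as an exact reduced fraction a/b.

α = 1/5

F_att = 1/4·(g−p) = 1/4·(9,-1) = (2.2500,-0.2500)
o1: d²=288 > ρ²=33 → inactive
o2: d²=32 ≤ ρ²=33; F_rep = 31·(-4,-4)/32² = (-0.1211,-0.1211)
F = F_att + ΣF_rep = (2.1289,-0.3711)
Δp = p'−p = (0.4258,-0.0742); α = Δx/Fx = (109/256) / (545/256) = 1/5
check: Δy/Fy = (-19/256) / (-95/256) = 1/5 ✓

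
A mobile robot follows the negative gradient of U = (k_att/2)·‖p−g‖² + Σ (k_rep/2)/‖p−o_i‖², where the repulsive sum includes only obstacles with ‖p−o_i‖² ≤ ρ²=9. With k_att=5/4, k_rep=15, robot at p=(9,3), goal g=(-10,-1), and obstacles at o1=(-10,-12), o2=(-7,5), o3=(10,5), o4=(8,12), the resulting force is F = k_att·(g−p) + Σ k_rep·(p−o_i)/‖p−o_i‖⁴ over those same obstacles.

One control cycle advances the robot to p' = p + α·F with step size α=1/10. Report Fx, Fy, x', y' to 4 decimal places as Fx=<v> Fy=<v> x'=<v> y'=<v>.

Fx=-24.3500 Fy=-6.2000 x'=6.5650 y'=2.3800

F_att = 5/4·(g−p) = 5/4·(-19,-4) = (-23.7500,-5.0000)
o1: d²=586 > ρ²=9 → inactive
o2: d²=260 > ρ²=9 → inactive
o3: d²=5 ≤ ρ²=9; F_rep = 15·(-1,-2)/5² = (-0.6000,-1.2000)
o4: d²=82 > ρ²=9 → inactive
F = F_att + ΣF_rep = (-24.3500,-6.2000)
p' = p + 1/10·F = (6.5650,2.3800)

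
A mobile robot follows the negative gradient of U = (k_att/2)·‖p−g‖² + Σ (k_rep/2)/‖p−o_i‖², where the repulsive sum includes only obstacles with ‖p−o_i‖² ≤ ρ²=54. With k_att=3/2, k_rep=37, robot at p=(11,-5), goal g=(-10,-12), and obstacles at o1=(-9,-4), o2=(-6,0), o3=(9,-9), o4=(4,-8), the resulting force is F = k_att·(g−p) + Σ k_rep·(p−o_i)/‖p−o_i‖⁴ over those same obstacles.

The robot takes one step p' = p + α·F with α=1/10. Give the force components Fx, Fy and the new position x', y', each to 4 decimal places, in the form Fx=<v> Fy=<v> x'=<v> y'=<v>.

Fx=-31.3150 Fy=-10.1300 x'=7.8685 y'=-6.0130

F_att = 3/2·(g−p) = 3/2·(-21,-7) = (-31.5000,-10.5000)
o1: d²=401 > ρ²=54 → inactive
o2: d²=314 > ρ²=54 → inactive
o3: d²=20 ≤ ρ²=54; F_rep = 37·(2,4)/20² = (0.1850,0.3700)
o4: d²=58 > ρ²=54 → inactive
F = F_att + ΣF_rep = (-31.3150,-10.1300)
p' = p + 1/10·F = (7.8685,-6.0130)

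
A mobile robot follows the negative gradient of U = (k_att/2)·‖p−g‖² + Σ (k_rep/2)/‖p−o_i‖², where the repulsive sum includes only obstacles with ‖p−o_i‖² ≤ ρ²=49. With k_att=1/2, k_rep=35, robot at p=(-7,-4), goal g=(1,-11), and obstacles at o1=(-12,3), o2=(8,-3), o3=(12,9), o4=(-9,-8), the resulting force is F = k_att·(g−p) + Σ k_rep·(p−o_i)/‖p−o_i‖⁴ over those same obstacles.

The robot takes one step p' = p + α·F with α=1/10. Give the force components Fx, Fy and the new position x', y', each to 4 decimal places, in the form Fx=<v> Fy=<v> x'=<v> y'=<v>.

F_att = 1/2·(g−p) = 1/2·(8,-7) = (4.0000,-3.5000)
o1: d²=74 > ρ²=49 → inactive
o2: d²=226 > ρ²=49 → inactive
o3: d²=530 > ρ²=49 → inactive
o4: d²=20 ≤ ρ²=49; F_rep = 35·(2,4)/20² = (0.1750,0.3500)
F = F_att + ΣF_rep = (4.1750,-3.1500)
p' = p + 1/10·F = (-6.5825,-4.3150)

Fx=4.1750 Fy=-3.1500 x'=-6.5825 y'=-4.3150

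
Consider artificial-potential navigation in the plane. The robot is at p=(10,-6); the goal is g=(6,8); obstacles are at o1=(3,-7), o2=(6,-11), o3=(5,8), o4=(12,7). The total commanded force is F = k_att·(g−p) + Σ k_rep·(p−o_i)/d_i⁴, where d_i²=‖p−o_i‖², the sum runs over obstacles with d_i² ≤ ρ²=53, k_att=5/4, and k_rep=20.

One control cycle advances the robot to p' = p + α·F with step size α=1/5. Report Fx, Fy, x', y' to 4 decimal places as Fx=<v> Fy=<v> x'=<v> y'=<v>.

Fx=-4.8964 Fy=17.5675 x'=9.0207 y'=-2.4865

F_att = 5/4·(g−p) = 5/4·(-4,14) = (-5.0000,17.5000)
o1: d²=50 ≤ ρ²=53; F_rep = 20·(7,1)/50² = (0.0560,0.0080)
o2: d²=41 ≤ ρ²=53; F_rep = 20·(4,5)/41² = (0.0476,0.0595)
o3: d²=221 > ρ²=53 → inactive
o4: d²=173 > ρ²=53 → inactive
F = F_att + ΣF_rep = (-4.8964,17.5675)
p' = p + 1/5·F = (9.0207,-2.4865)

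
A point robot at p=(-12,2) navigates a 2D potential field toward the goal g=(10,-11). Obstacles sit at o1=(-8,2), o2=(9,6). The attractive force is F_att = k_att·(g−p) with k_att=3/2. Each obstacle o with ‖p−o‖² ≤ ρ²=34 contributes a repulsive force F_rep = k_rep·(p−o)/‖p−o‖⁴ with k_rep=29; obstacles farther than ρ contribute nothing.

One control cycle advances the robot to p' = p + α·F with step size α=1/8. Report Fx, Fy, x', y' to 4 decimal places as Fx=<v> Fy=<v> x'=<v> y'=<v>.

F_att = 3/2·(g−p) = 3/2·(22,-13) = (33.0000,-19.5000)
o1: d²=16 ≤ ρ²=34; F_rep = 29·(-4,0)/16² = (-0.4531,0.0000)
o2: d²=457 > ρ²=34 → inactive
F = F_att + ΣF_rep = (32.5469,-19.5000)
p' = p + 1/8·F = (-7.9316,-0.4375)

Fx=32.5469 Fy=-19.5000 x'=-7.9316 y'=-0.4375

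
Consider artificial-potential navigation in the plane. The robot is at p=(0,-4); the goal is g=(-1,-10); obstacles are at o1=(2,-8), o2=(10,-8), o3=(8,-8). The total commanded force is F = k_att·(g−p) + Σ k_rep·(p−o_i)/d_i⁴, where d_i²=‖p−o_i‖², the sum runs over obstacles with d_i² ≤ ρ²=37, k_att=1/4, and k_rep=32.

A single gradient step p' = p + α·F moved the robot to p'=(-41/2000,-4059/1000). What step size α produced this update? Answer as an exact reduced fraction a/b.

α = 1/20

F_att = 1/4·(g−p) = 1/4·(-1,-6) = (-0.2500,-1.5000)
o1: d²=20 ≤ ρ²=37; F_rep = 32·(-2,4)/20² = (-0.1600,0.3200)
o2: d²=116 > ρ²=37 → inactive
o3: d²=80 > ρ²=37 → inactive
F = F_att + ΣF_rep = (-0.4100,-1.1800)
Δp = p'−p = (-0.0205,-0.0590); α = Δx/Fx = (-41/2000) / (-41/100) = 1/20
check: Δy/Fy = (-59/1000) / (-59/50) = 1/20 ✓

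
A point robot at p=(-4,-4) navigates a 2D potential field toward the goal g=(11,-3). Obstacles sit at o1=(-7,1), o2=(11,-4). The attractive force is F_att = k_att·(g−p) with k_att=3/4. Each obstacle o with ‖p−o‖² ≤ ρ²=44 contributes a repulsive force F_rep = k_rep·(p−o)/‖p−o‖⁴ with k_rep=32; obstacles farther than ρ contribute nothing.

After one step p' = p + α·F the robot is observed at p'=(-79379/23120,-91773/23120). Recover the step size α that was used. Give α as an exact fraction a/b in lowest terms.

F_att = 3/4·(g−p) = 3/4·(15,1) = (11.2500,0.7500)
o1: d²=34 ≤ ρ²=44; F_rep = 32·(3,-5)/34² = (0.0830,-0.1384)
o2: d²=225 > ρ²=44 → inactive
F = F_att + ΣF_rep = (11.3330,0.6116)
Δp = p'−p = (0.5667,0.0306); α = Δx/Fx = (13101/23120) / (13101/1156) = 1/20
check: Δy/Fy = (707/23120) / (707/1156) = 1/20 ✓

α = 1/20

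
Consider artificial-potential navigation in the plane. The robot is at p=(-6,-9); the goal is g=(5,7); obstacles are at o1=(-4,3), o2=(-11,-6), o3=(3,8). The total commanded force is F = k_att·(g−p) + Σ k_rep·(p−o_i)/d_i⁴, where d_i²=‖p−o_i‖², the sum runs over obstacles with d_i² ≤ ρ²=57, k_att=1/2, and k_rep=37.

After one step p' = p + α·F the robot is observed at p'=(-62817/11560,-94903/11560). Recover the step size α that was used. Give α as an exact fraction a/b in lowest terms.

F_att = 1/2·(g−p) = 1/2·(11,16) = (5.5000,8.0000)
o1: d²=148 > ρ²=57 → inactive
o2: d²=34 ≤ ρ²=57; F_rep = 37·(5,-3)/34² = (0.1600,-0.0960)
o3: d²=370 > ρ²=57 → inactive
F = F_att + ΣF_rep = (5.6600,7.9040)
Δp = p'−p = (0.5660,0.7904); α = Δx/Fx = (6543/11560) / (6543/1156) = 1/10
check: Δy/Fy = (9137/11560) / (9137/1156) = 1/10 ✓

α = 1/10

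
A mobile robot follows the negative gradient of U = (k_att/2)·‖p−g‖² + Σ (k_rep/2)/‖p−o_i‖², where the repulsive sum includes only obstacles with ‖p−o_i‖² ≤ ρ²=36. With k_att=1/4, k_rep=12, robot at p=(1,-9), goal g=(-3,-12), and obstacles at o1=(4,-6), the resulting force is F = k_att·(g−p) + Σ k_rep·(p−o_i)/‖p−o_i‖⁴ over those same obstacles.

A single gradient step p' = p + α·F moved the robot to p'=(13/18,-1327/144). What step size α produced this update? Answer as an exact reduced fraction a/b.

α = 1/4

F_att = 1/4·(g−p) = 1/4·(-4,-3) = (-1.0000,-0.7500)
o1: d²=18 ≤ ρ²=36; F_rep = 12·(-3,-3)/18² = (-0.1111,-0.1111)
F = F_att + ΣF_rep = (-1.1111,-0.8611)
Δp = p'−p = (-0.2778,-0.2153); α = Δx/Fx = (-5/18) / (-10/9) = 1/4
check: Δy/Fy = (-31/144) / (-31/36) = 1/4 ✓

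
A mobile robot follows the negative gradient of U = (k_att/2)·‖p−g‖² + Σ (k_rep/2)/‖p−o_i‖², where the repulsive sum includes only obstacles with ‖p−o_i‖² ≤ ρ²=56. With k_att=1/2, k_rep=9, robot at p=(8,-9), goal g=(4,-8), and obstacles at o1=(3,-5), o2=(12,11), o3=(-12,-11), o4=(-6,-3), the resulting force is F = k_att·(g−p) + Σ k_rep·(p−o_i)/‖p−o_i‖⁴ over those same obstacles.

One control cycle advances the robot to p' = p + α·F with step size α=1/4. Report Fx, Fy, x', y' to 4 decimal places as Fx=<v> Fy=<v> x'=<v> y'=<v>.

F_att = 1/2·(g−p) = 1/2·(-4,1) = (-2.0000,0.5000)
o1: d²=41 ≤ ρ²=56; F_rep = 9·(5,-4)/41² = (0.0268,-0.0214)
o2: d²=416 > ρ²=56 → inactive
o3: d²=404 > ρ²=56 → inactive
o4: d²=232 > ρ²=56 → inactive
F = F_att + ΣF_rep = (-1.9732,0.4786)
p' = p + 1/4·F = (7.5067,-8.8804)

Fx=-1.9732 Fy=0.4786 x'=7.5067 y'=-8.8804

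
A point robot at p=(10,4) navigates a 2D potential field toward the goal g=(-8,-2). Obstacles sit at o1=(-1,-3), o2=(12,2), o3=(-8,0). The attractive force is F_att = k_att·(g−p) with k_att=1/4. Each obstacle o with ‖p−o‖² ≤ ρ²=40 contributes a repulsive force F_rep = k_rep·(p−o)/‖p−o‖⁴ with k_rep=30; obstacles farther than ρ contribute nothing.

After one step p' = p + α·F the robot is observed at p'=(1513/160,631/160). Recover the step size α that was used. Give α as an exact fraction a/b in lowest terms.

F_att = 1/4·(g−p) = 1/4·(-18,-6) = (-4.5000,-1.5000)
o1: d²=170 > ρ²=40 → inactive
o2: d²=8 ≤ ρ²=40; F_rep = 30·(-2,2)/8² = (-0.9375,0.9375)
o3: d²=340 > ρ²=40 → inactive
F = F_att + ΣF_rep = (-5.4375,-0.5625)
Δp = p'−p = (-0.5437,-0.0563); α = Δx/Fx = (-87/160) / (-87/16) = 1/10
check: Δy/Fy = (-9/160) / (-9/16) = 1/10 ✓

α = 1/10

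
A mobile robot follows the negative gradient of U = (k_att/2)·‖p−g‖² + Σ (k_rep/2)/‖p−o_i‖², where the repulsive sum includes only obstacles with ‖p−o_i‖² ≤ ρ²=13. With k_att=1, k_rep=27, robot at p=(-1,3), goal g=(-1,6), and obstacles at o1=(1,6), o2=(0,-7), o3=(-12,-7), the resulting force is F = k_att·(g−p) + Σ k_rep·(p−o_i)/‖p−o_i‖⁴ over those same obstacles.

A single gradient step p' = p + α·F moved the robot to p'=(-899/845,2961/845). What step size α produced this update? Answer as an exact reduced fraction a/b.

α = 1/5

F_att = 1·(g−p) = 1·(0,3) = (0.0000,3.0000)
o1: d²=13 ≤ ρ²=13; F_rep = 27·(-2,-3)/13² = (-0.3195,-0.4793)
o2: d²=101 > ρ²=13 → inactive
o3: d²=221 > ρ²=13 → inactive
F = F_att + ΣF_rep = (-0.3195,2.5207)
Δp = p'−p = (-0.0639,0.5041); α = Δx/Fx = (-54/845) / (-54/169) = 1/5
check: Δy/Fy = (426/845) / (426/169) = 1/5 ✓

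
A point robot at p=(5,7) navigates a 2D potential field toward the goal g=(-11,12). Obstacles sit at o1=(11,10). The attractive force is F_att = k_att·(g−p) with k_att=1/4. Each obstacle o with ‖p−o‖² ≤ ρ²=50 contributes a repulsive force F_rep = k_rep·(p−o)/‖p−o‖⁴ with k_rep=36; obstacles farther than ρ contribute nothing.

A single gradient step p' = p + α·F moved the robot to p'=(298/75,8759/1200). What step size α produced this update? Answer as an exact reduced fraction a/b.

F_att = 1/4·(g−p) = 1/4·(-16,5) = (-4.0000,1.2500)
o1: d²=45 ≤ ρ²=50; F_rep = 36·(-6,-3)/45² = (-0.1067,-0.0533)
F = F_att + ΣF_rep = (-4.1067,1.1967)
Δp = p'−p = (-1.0267,0.2992); α = Δx/Fx = (-77/75) / (-308/75) = 1/4
check: Δy/Fy = (359/1200) / (359/300) = 1/4 ✓

α = 1/4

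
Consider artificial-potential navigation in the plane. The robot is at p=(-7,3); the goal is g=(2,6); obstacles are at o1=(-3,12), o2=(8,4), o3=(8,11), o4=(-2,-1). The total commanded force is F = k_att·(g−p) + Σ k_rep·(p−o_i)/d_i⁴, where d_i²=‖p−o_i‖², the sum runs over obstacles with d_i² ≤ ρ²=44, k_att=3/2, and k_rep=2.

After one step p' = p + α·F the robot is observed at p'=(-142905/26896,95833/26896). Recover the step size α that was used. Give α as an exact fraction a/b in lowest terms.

F_att = 3/2·(g−p) = 3/2·(9,3) = (13.5000,4.5000)
o1: d²=97 > ρ²=44 → inactive
o2: d²=226 > ρ²=44 → inactive
o3: d²=289 > ρ²=44 → inactive
o4: d²=41 ≤ ρ²=44; F_rep = 2·(-5,4)/41² = (-0.0059,0.0048)
F = F_att + ΣF_rep = (13.4941,4.5048)
Δp = p'−p = (1.6868,0.5631); α = Δx/Fx = (45367/26896) / (45367/3362) = 1/8
check: Δy/Fy = (15145/26896) / (15145/3362) = 1/8 ✓

α = 1/8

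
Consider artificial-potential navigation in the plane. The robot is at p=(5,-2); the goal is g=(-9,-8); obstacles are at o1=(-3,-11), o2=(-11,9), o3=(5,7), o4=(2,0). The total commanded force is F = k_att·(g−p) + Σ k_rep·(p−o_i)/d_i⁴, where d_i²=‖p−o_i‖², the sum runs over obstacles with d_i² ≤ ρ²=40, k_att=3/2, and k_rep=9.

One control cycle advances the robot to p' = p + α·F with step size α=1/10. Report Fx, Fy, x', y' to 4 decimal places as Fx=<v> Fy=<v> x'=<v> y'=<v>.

F_att = 3/2·(g−p) = 3/2·(-14,-6) = (-21.0000,-9.0000)
o1: d²=145 > ρ²=40 → inactive
o2: d²=377 > ρ²=40 → inactive
o3: d²=81 > ρ²=40 → inactive
o4: d²=13 ≤ ρ²=40; F_rep = 9·(3,-2)/13² = (0.1598,-0.1065)
F = F_att + ΣF_rep = (-20.8402,-9.1065)
p' = p + 1/10·F = (2.9160,-2.9107)

Fx=-20.8402 Fy=-9.1065 x'=2.9160 y'=-2.9107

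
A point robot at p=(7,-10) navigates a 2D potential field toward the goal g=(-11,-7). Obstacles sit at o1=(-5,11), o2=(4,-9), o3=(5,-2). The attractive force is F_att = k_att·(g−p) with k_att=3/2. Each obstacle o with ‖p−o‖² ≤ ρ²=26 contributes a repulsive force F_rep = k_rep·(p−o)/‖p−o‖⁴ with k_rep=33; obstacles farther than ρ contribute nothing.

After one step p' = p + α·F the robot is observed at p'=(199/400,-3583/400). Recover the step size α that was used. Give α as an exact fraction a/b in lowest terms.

α = 1/4

F_att = 3/2·(g−p) = 3/2·(-18,3) = (-27.0000,4.5000)
o1: d²=585 > ρ²=26 → inactive
o2: d²=10 ≤ ρ²=26; F_rep = 33·(3,-1)/10² = (0.9900,-0.3300)
o3: d²=68 > ρ²=26 → inactive
F = F_att + ΣF_rep = (-26.0100,4.1700)
Δp = p'−p = (-6.5025,1.0425); α = Δx/Fx = (-2601/400) / (-2601/100) = 1/4
check: Δy/Fy = (417/400) / (417/100) = 1/4 ✓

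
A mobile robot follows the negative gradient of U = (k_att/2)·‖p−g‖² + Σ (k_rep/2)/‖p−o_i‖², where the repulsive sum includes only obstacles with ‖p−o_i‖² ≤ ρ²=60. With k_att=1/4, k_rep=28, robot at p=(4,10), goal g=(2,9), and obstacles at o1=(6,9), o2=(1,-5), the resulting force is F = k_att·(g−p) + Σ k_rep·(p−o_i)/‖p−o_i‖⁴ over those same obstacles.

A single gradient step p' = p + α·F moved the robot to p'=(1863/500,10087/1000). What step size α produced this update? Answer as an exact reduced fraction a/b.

F_att = 1/4·(g−p) = 1/4·(-2,-1) = (-0.5000,-0.2500)
o1: d²=5 ≤ ρ²=60; F_rep = 28·(-2,1)/5² = (-2.2400,1.1200)
o2: d²=234 > ρ²=60 → inactive
F = F_att + ΣF_rep = (-2.7400,0.8700)
Δp = p'−p = (-0.2740,0.0870); α = Δx/Fx = (-137/500) / (-137/50) = 1/10
check: Δy/Fy = (87/1000) / (87/100) = 1/10 ✓

α = 1/10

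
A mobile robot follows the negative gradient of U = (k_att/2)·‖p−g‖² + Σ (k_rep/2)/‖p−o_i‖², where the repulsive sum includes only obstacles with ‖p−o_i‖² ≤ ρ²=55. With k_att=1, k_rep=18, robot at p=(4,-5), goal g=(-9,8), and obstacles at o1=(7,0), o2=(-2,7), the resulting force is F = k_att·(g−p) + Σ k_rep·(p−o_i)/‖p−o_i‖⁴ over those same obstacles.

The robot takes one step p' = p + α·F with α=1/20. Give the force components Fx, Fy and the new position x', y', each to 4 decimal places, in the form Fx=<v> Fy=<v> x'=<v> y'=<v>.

Fx=-13.0467 Fy=12.9221 x'=3.3477 y'=-4.3539

F_att = 1·(g−p) = 1·(-13,13) = (-13.0000,13.0000)
o1: d²=34 ≤ ρ²=55; F_rep = 18·(-3,-5)/34² = (-0.0467,-0.0779)
o2: d²=180 > ρ²=55 → inactive
F = F_att + ΣF_rep = (-13.0467,12.9221)
p' = p + 1/20·F = (3.3477,-4.3539)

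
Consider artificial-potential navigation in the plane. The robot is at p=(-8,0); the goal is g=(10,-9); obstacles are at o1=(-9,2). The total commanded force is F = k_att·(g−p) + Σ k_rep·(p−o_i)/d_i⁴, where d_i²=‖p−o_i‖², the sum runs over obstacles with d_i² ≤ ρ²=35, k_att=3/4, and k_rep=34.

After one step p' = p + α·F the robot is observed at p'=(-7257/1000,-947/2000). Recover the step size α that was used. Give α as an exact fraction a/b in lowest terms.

α = 1/20

F_att = 3/4·(g−p) = 3/4·(18,-9) = (13.5000,-6.7500)
o1: d²=5 ≤ ρ²=35; F_rep = 34·(1,-2)/5² = (1.3600,-2.7200)
F = F_att + ΣF_rep = (14.8600,-9.4700)
Δp = p'−p = (0.7430,-0.4735); α = Δx/Fx = (743/1000) / (743/50) = 1/20
check: Δy/Fy = (-947/2000) / (-947/100) = 1/20 ✓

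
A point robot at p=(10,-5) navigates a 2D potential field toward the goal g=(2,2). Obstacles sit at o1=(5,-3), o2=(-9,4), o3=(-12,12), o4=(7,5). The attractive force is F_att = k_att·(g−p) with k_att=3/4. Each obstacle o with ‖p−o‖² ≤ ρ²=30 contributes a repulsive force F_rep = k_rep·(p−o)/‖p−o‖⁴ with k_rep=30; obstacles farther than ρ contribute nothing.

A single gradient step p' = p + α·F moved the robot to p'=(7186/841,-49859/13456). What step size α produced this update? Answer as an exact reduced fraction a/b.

α = 1/4

F_att = 3/4·(g−p) = 3/4·(-8,7) = (-6.0000,5.2500)
o1: d²=29 ≤ ρ²=30; F_rep = 30·(5,-2)/29² = (0.1784,-0.0713)
o2: d²=442 > ρ²=30 → inactive
o3: d²=773 > ρ²=30 → inactive
o4: d²=109 > ρ²=30 → inactive
F = F_att + ΣF_rep = (-5.8216,5.1787)
Δp = p'−p = (-1.4554,1.2947); α = Δx/Fx = (-1224/841) / (-4896/841) = 1/4
check: Δy/Fy = (17421/13456) / (17421/3364) = 1/4 ✓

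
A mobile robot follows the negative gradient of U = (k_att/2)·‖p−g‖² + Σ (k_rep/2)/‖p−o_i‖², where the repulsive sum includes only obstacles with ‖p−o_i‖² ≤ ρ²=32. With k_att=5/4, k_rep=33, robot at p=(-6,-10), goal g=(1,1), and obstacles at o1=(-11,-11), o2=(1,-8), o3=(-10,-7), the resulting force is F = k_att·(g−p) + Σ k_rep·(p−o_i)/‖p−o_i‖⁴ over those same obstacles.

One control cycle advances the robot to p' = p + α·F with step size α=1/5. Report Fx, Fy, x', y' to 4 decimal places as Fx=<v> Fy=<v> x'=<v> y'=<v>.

Fx=9.2053 Fy=13.6404 x'=-4.1589 y'=-7.2719

F_att = 5/4·(g−p) = 5/4·(7,11) = (8.7500,13.7500)
o1: d²=26 ≤ ρ²=32; F_rep = 33·(5,1)/26² = (0.2441,0.0488)
o2: d²=53 > ρ²=32 → inactive
o3: d²=25 ≤ ρ²=32; F_rep = 33·(4,-3)/25² = (0.2112,-0.1584)
F = F_att + ΣF_rep = (9.2053,13.6404)
p' = p + 1/5·F = (-4.1589,-7.2719)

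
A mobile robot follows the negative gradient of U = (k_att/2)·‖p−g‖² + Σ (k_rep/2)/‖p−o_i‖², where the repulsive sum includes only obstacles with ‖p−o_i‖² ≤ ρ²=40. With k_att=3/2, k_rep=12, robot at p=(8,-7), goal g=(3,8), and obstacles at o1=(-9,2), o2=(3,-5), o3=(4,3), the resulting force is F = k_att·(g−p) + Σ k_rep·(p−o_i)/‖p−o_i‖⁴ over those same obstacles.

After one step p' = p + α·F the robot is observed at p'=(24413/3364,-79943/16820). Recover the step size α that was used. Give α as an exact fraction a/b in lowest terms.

F_att = 3/2·(g−p) = 3/2·(-5,15) = (-7.5000,22.5000)
o1: d²=370 > ρ²=40 → inactive
o2: d²=29 ≤ ρ²=40; F_rep = 12·(5,-2)/29² = (0.0713,-0.0285)
o3: d²=116 > ρ²=40 → inactive
F = F_att + ΣF_rep = (-7.4287,22.4715)
Δp = p'−p = (-0.7429,2.2471); α = Δx/Fx = (-2499/3364) / (-12495/1682) = 1/10
check: Δy/Fy = (37797/16820) / (37797/1682) = 1/10 ✓

α = 1/10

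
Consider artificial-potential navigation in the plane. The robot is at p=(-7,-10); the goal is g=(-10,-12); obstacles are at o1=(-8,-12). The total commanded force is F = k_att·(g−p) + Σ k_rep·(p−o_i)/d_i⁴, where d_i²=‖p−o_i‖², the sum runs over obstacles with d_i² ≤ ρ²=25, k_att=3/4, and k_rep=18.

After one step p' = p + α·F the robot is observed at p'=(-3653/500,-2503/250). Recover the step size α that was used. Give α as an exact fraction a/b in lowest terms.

F_att = 3/4·(g−p) = 3/4·(-3,-2) = (-2.2500,-1.5000)
o1: d²=5 ≤ ρ²=25; F_rep = 18·(1,2)/5² = (0.7200,1.4400)
F = F_att + ΣF_rep = (-1.5300,-0.0600)
Δp = p'−p = (-0.3060,-0.0120); α = Δx/Fx = (-153/500) / (-153/100) = 1/5
check: Δy/Fy = (-3/250) / (-3/50) = 1/5 ✓

α = 1/5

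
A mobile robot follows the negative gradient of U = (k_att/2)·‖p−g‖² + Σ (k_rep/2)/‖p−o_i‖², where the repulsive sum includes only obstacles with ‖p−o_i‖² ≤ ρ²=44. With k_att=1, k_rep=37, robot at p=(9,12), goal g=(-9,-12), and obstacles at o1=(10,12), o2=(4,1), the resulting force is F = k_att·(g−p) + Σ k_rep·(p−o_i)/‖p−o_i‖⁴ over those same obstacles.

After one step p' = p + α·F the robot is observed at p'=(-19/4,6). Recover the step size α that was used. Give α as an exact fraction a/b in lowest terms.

F_att = 1·(g−p) = 1·(-18,-24) = (-18.0000,-24.0000)
o1: d²=1 ≤ ρ²=44; F_rep = 37·(-1,0)/1² = (-37.0000,0.0000)
o2: d²=146 > ρ²=44 → inactive
F = F_att + ΣF_rep = (-55.0000,-24.0000)
Δp = p'−p = (-13.7500,-6.0000); α = Δx/Fx = (-55/4) / (-55) = 1/4
check: Δy/Fy = (-6) / (-24) = 1/4 ✓

α = 1/4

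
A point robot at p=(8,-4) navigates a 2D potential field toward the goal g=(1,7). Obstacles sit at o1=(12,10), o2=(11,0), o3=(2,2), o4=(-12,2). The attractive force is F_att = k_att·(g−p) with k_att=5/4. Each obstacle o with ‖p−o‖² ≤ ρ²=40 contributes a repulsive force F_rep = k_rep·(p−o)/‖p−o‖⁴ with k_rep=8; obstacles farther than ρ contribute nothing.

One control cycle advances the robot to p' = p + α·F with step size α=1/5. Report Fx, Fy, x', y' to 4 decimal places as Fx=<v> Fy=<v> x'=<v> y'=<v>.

Fx=-8.7884 Fy=13.6988 x'=6.2423 y'=-1.2602

F_att = 5/4·(g−p) = 5/4·(-7,11) = (-8.7500,13.7500)
o1: d²=212 > ρ²=40 → inactive
o2: d²=25 ≤ ρ²=40; F_rep = 8·(-3,-4)/25² = (-0.0384,-0.0512)
o3: d²=72 > ρ²=40 → inactive
o4: d²=436 > ρ²=40 → inactive
F = F_att + ΣF_rep = (-8.7884,13.6988)
p' = p + 1/5·F = (6.2423,-1.2602)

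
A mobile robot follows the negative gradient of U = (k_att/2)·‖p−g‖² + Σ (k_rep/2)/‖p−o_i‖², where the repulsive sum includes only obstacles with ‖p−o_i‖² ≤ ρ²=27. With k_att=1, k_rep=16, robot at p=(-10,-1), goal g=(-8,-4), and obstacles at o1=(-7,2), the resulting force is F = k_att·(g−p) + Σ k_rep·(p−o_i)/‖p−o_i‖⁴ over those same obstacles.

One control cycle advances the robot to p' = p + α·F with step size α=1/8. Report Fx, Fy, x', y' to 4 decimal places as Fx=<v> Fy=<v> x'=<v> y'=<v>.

F_att = 1·(g−p) = 1·(2,-3) = (2.0000,-3.0000)
o1: d²=18 ≤ ρ²=27; F_rep = 16·(-3,-3)/18² = (-0.1481,-0.1481)
F = F_att + ΣF_rep = (1.8519,-3.1481)
p' = p + 1/8·F = (-9.7685,-1.3935)

Fx=1.8519 Fy=-3.1481 x'=-9.7685 y'=-1.3935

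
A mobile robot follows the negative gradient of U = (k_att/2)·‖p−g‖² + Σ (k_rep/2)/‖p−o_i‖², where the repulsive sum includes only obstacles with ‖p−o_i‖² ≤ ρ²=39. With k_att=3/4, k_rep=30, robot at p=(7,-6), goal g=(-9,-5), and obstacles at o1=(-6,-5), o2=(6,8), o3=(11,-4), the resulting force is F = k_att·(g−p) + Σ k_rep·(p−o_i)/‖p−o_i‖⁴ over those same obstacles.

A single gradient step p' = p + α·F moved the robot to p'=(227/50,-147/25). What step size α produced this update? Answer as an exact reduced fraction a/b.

F_att = 3/4·(g−p) = 3/4·(-16,1) = (-12.0000,0.7500)
o1: d²=170 > ρ²=39 → inactive
o2: d²=197 > ρ²=39 → inactive
o3: d²=20 ≤ ρ²=39; F_rep = 30·(-4,-2)/20² = (-0.3000,-0.1500)
F = F_att + ΣF_rep = (-12.3000,0.6000)
Δp = p'−p = (-2.4600,0.1200); α = Δx/Fx = (-123/50) / (-123/10) = 1/5
check: Δy/Fy = (3/25) / (3/5) = 1/5 ✓

α = 1/5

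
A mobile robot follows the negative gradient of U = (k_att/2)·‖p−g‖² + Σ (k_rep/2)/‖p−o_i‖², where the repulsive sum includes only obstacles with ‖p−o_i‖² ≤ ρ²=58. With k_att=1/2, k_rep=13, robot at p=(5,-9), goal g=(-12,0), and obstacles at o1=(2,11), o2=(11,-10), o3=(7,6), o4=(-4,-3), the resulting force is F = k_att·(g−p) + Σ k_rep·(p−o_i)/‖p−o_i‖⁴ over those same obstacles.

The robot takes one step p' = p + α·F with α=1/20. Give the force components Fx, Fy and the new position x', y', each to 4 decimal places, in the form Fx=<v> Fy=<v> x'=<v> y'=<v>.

F_att = 1/2·(g−p) = 1/2·(-17,9) = (-8.5000,4.5000)
o1: d²=409 > ρ²=58 → inactive
o2: d²=37 ≤ ρ²=58; F_rep = 13·(-6,1)/37² = (-0.0570,0.0095)
o3: d²=229 > ρ²=58 → inactive
o4: d²=117 > ρ²=58 → inactive
F = F_att + ΣF_rep = (-8.5570,4.5095)
p' = p + 1/20·F = (4.5722,-8.7745)

Fx=-8.5570 Fy=4.5095 x'=4.5722 y'=-8.7745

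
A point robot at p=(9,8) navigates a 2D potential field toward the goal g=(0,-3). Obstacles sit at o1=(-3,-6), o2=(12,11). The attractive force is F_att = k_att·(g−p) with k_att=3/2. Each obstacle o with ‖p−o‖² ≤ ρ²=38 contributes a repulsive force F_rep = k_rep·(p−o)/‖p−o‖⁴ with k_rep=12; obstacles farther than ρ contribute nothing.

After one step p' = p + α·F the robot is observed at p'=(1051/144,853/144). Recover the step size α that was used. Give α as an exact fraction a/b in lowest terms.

F_att = 3/2·(g−p) = 3/2·(-9,-11) = (-13.5000,-16.5000)
o1: d²=340 > ρ²=38 → inactive
o2: d²=18 ≤ ρ²=38; F_rep = 12·(-3,-3)/18² = (-0.1111,-0.1111)
F = F_att + ΣF_rep = (-13.6111,-16.6111)
Δp = p'−p = (-1.7014,-2.0764); α = Δx/Fx = (-245/144) / (-245/18) = 1/8
check: Δy/Fy = (-299/144) / (-299/18) = 1/8 ✓

α = 1/8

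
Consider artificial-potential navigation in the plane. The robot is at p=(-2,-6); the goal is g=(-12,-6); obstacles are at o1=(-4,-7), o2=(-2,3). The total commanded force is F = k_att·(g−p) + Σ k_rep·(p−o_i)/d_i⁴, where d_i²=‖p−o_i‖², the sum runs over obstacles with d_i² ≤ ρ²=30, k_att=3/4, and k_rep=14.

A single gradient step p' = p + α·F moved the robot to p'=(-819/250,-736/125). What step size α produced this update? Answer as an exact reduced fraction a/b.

α = 1/5

F_att = 3/4·(g−p) = 3/4·(-10,0) = (-7.5000,0.0000)
o1: d²=5 ≤ ρ²=30; F_rep = 14·(2,1)/5² = (1.1200,0.5600)
o2: d²=81 > ρ²=30 → inactive
F = F_att + ΣF_rep = (-6.3800,0.5600)
Δp = p'−p = (-1.2760,0.1120); α = Δx/Fx = (-319/250) / (-319/50) = 1/5
check: Δy/Fy = (14/125) / (14/25) = 1/5 ✓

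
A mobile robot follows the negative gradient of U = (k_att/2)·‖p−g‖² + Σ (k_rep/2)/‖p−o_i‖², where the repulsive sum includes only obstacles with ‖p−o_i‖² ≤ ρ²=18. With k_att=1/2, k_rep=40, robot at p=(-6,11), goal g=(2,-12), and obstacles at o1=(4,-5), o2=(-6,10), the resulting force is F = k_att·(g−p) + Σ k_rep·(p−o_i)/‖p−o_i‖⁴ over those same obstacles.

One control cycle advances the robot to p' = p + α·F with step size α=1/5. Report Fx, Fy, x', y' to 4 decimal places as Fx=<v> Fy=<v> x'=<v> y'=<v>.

F_att = 1/2·(g−p) = 1/2·(8,-23) = (4.0000,-11.5000)
o1: d²=356 > ρ²=18 → inactive
o2: d²=1 ≤ ρ²=18; F_rep = 40·(0,1)/1² = (0.0000,40.0000)
F = F_att + ΣF_rep = (4.0000,28.5000)
p' = p + 1/5·F = (-5.2000,16.7000)

Fx=4.0000 Fy=28.5000 x'=-5.2000 y'=16.7000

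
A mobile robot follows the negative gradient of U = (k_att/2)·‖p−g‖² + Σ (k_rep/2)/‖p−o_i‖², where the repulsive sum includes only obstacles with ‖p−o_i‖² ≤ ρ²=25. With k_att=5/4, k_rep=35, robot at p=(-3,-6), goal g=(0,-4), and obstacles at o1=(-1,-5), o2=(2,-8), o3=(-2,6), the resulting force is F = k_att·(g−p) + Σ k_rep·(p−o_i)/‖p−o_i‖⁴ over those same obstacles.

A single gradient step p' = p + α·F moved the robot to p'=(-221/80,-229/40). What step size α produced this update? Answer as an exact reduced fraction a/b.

F_att = 5/4·(g−p) = 5/4·(3,2) = (3.7500,2.5000)
o1: d²=5 ≤ ρ²=25; F_rep = 35·(-2,-1)/5² = (-2.8000,-1.4000)
o2: d²=29 > ρ²=25 → inactive
o3: d²=145 > ρ²=25 → inactive
F = F_att + ΣF_rep = (0.9500,1.1000)
Δp = p'−p = (0.2375,0.2750); α = Δx/Fx = (19/80) / (19/20) = 1/4
check: Δy/Fy = (11/40) / (11/10) = 1/4 ✓

α = 1/4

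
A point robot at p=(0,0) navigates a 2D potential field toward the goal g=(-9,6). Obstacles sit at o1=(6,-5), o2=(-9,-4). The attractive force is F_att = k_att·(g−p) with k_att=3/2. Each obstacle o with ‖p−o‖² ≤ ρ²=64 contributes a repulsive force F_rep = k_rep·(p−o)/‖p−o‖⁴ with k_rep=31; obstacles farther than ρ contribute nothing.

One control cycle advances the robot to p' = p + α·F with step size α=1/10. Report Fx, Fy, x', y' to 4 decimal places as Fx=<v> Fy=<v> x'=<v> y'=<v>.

F_att = 3/2·(g−p) = 3/2·(-9,6) = (-13.5000,9.0000)
o1: d²=61 ≤ ρ²=64; F_rep = 31·(-6,5)/61² = (-0.0500,0.0417)
o2: d²=97 > ρ²=64 → inactive
F = F_att + ΣF_rep = (-13.5500,9.0417)
p' = p + 1/10·F = (-1.3550,0.9042)

Fx=-13.5500 Fy=9.0417 x'=-1.3550 y'=0.9042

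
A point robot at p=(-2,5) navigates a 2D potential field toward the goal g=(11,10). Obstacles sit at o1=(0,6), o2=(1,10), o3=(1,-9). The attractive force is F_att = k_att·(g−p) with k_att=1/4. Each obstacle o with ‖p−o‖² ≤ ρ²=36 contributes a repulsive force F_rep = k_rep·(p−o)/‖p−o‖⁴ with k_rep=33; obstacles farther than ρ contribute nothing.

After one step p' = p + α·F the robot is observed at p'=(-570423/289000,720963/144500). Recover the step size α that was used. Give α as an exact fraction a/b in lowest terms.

α = 1/20

F_att = 1/4·(g−p) = 1/4·(13,5) = (3.2500,1.2500)
o1: d²=5 ≤ ρ²=36; F_rep = 33·(-2,-1)/5² = (-2.6400,-1.3200)
o2: d²=34 ≤ ρ²=36; F_rep = 33·(-3,-5)/34² = (-0.0856,-0.1427)
o3: d²=205 > ρ²=36 → inactive
F = F_att + ΣF_rep = (0.5244,-0.2127)
Δp = p'−p = (0.0262,-0.0106); α = Δx/Fx = (7577/289000) / (7577/14450) = 1/20
check: Δy/Fy = (-1537/144500) / (-1537/7225) = 1/20 ✓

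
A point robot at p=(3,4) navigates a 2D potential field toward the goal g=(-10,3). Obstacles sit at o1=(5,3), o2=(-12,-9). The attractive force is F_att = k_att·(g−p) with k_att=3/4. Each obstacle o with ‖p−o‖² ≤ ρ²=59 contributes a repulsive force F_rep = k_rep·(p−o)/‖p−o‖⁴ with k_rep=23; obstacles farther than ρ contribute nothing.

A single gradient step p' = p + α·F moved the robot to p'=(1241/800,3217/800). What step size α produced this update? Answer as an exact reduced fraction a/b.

α = 1/8

F_att = 3/4·(g−p) = 3/4·(-13,-1) = (-9.7500,-0.7500)
o1: d²=5 ≤ ρ²=59; F_rep = 23·(-2,1)/5² = (-1.8400,0.9200)
o2: d²=394 > ρ²=59 → inactive
F = F_att + ΣF_rep = (-11.5900,0.1700)
Δp = p'−p = (-1.4487,0.0213); α = Δx/Fx = (-1159/800) / (-1159/100) = 1/8
check: Δy/Fy = (17/800) / (17/100) = 1/8 ✓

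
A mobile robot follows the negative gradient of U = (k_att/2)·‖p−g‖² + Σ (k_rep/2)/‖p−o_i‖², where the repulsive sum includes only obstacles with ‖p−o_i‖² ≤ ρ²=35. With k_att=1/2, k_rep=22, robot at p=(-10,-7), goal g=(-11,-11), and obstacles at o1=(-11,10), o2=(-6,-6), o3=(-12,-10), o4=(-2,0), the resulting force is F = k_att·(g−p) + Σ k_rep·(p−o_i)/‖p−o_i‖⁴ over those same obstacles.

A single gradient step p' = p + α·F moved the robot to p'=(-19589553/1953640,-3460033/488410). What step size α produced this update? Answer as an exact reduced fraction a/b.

F_att = 1/2·(g−p) = 1/2·(-1,-4) = (-0.5000,-2.0000)
o1: d²=290 > ρ²=35 → inactive
o2: d²=17 ≤ ρ²=35; F_rep = 22·(-4,-1)/17² = (-0.3045,-0.0761)
o3: d²=13 ≤ ρ²=35; F_rep = 22·(2,3)/13² = (0.2604,0.3905)
o4: d²=113 > ρ²=35 → inactive
F = F_att + ΣF_rep = (-0.5441,-1.6856)
Δp = p'−p = (-0.0272,-0.0843); α = Δx/Fx = (-53153/1953640) / (-53153/97682) = 1/20
check: Δy/Fy = (-41163/488410) / (-82326/48841) = 1/20 ✓

α = 1/20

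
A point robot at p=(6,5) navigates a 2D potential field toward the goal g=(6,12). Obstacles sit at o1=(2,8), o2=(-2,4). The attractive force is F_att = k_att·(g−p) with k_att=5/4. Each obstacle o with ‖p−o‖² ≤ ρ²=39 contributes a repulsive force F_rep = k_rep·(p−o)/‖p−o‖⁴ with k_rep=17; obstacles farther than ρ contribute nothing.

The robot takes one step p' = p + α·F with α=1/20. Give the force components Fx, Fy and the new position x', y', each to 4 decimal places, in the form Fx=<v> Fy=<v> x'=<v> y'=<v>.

Fx=0.1088 Fy=8.6684 x'=6.0054 y'=5.4334

F_att = 5/4·(g−p) = 5/4·(0,7) = (0.0000,8.7500)
o1: d²=25 ≤ ρ²=39; F_rep = 17·(4,-3)/25² = (0.1088,-0.0816)
o2: d²=65 > ρ²=39 → inactive
F = F_att + ΣF_rep = (0.1088,8.6684)
p' = p + 1/20·F = (6.0054,5.4334)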